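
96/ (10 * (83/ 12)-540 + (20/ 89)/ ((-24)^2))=-1230336/ 6034195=-0.20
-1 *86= -86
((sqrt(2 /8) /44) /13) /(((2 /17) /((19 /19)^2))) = 17 /2288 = 0.01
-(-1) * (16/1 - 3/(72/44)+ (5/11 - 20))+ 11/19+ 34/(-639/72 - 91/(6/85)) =-188533171/39065862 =-4.83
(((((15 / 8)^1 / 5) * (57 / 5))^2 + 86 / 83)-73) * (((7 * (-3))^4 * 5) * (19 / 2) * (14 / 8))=-184419136697481 / 212480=-867936449.07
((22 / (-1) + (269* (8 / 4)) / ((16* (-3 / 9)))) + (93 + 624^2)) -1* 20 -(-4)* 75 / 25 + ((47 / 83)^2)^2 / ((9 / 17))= 1330368691029361 / 3416999112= 389338.32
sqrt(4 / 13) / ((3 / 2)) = 4 * sqrt(13) / 39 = 0.37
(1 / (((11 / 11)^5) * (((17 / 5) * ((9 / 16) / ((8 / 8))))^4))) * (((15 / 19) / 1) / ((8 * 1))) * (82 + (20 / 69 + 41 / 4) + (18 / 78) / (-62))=65872697600000 / 96505531378191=0.68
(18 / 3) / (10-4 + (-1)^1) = 6 / 5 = 1.20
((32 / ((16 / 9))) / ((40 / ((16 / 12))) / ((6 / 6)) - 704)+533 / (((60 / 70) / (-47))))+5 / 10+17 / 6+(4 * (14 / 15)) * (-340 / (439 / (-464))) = -24749006809 / 887658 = -27881.24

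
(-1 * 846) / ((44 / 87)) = -36801 / 22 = -1672.77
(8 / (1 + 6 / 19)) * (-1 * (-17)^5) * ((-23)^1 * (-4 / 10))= 9927640144 / 125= 79421121.15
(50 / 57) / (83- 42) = 50 / 2337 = 0.02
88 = 88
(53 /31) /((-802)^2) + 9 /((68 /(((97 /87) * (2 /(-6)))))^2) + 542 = 94559740957200883 /174464379319536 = 542.00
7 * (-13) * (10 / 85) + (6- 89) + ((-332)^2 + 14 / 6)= 5616764 / 51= 110132.63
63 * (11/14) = 99/2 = 49.50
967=967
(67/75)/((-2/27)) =-603/50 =-12.06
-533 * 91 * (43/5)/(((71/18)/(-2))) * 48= 3603966912/355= 10152019.47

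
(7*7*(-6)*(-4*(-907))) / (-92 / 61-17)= 65064552 / 1129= 57630.25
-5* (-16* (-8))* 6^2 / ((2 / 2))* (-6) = 138240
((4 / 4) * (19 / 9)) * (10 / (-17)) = -190 / 153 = -1.24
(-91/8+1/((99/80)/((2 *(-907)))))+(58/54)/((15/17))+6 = -52391381/35640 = -1470.02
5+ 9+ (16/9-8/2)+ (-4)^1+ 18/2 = 151/9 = 16.78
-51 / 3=-17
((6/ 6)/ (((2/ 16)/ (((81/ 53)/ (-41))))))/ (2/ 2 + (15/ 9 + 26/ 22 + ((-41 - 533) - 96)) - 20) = 21384/ 49203239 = 0.00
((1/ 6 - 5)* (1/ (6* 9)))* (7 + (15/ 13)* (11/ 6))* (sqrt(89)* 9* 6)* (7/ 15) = -16037* sqrt(89)/ 780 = -193.97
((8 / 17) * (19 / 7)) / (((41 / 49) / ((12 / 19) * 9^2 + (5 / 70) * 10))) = 55192 / 697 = 79.19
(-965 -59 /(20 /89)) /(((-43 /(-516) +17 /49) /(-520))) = 375335688 /253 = 1483540.27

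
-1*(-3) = 3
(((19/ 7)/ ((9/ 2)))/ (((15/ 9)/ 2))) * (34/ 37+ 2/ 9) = 5776/ 6993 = 0.83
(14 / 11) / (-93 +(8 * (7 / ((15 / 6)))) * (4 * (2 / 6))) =-210 / 10417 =-0.02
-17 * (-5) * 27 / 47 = 2295 / 47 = 48.83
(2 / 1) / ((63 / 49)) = 14 / 9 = 1.56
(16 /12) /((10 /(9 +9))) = 12 /5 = 2.40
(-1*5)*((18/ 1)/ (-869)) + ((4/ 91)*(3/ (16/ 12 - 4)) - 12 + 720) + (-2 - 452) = 40180691/ 158158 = 254.05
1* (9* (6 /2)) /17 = 27 /17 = 1.59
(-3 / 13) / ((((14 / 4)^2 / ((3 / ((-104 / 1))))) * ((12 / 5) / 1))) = 15 / 66248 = 0.00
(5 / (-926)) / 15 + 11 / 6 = 2546 / 1389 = 1.83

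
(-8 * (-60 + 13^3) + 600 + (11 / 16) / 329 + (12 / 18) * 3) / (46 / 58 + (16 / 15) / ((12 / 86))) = -113305848525 / 57961904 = -1954.83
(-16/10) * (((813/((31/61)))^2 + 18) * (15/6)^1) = -9837931788/961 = -10237181.88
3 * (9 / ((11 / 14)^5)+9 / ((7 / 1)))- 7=98105614 / 1127357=87.02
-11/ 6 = -1.83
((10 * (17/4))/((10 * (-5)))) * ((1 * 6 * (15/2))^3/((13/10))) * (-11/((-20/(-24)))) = 10224225/13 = 786478.85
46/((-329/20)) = -920/329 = -2.80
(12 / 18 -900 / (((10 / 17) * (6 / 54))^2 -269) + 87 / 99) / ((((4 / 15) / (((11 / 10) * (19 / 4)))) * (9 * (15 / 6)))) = 6437138383 / 1511261040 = 4.26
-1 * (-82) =82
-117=-117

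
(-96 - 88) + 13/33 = -6059/33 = -183.61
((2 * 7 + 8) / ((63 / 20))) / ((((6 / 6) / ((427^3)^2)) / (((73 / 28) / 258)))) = 496657181645655415 / 1161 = 427783963519083.04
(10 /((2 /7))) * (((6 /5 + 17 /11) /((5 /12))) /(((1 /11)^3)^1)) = 1534764 /5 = 306952.80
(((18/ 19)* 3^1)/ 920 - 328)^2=8217928756249/ 76387600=107581.97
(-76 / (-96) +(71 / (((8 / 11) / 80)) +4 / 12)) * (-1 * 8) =-62489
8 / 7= 1.14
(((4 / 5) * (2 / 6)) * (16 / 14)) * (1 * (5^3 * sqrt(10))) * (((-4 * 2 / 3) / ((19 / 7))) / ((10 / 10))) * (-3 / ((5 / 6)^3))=18432 * sqrt(10) / 95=613.55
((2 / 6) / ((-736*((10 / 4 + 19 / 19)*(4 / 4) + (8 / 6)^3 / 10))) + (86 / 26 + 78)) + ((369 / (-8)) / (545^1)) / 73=81.31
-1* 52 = -52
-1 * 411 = -411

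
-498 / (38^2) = -249 / 722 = -0.34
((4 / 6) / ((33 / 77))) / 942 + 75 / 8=9.38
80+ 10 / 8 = 325 / 4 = 81.25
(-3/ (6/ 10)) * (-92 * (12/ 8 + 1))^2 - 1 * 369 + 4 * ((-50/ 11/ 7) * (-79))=-20379113/ 77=-264663.81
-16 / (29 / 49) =-784 / 29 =-27.03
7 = 7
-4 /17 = -0.24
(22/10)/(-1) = -11/5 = -2.20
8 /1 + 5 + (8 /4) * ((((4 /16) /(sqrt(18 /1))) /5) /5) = sqrt(2) /300 + 13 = 13.00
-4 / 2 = -2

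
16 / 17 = 0.94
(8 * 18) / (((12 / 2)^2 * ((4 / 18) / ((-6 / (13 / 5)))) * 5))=-108 / 13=-8.31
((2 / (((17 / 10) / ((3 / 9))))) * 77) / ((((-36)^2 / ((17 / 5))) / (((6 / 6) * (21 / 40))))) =539 / 12960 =0.04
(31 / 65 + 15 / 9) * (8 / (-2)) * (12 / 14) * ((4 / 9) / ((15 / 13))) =-13376 / 4725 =-2.83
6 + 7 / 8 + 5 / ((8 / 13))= 15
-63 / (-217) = 9 / 31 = 0.29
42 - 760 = -718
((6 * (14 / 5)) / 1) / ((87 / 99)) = 2772 / 145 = 19.12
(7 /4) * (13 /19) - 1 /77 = 6931 /5852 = 1.18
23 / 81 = 0.28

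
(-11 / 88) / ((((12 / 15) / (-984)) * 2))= 615 / 8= 76.88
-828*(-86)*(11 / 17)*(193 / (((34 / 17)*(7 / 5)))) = 377936460 / 119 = 3175936.64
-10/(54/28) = -140/27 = -5.19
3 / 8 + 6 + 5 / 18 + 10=1199 / 72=16.65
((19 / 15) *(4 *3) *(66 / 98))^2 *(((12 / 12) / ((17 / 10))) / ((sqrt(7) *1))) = 12580128 *sqrt(7) / 1428595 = 23.30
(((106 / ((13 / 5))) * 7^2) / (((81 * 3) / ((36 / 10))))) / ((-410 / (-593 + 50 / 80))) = 12307183 / 287820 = 42.76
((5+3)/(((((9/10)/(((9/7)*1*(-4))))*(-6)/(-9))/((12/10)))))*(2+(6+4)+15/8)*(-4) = 31968/7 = 4566.86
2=2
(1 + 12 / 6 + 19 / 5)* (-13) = -442 / 5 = -88.40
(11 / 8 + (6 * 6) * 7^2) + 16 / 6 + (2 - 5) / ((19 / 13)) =805291 / 456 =1765.99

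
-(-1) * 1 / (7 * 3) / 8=1 / 168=0.01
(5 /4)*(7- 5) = 5 /2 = 2.50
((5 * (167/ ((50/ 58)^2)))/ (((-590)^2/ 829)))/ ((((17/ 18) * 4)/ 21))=22005376407/ 1479425000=14.87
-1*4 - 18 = -22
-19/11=-1.73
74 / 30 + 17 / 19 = 958 / 285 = 3.36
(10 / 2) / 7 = 5 / 7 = 0.71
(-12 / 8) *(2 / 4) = -3 / 4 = -0.75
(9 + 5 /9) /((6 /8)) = 344 /27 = 12.74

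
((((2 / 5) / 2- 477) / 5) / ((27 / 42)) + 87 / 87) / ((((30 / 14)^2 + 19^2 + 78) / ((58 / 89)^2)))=-0.14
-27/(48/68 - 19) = 459/311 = 1.48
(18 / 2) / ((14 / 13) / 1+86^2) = 39 / 32054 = 0.00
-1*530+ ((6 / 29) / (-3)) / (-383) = -530.00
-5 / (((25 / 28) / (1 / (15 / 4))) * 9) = -0.17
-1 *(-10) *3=30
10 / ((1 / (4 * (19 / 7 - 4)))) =-360 / 7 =-51.43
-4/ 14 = -2/ 7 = -0.29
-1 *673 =-673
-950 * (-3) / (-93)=-950 / 31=-30.65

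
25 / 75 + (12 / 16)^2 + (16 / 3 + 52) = 2795 / 48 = 58.23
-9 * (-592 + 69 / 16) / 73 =84627 / 1168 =72.45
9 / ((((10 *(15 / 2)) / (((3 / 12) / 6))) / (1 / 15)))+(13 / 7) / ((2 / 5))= 97507 / 21000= 4.64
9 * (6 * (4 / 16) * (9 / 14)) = 243 / 28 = 8.68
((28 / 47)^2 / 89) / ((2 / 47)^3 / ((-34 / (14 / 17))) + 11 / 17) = 10649072 / 1727921205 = 0.01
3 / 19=0.16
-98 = -98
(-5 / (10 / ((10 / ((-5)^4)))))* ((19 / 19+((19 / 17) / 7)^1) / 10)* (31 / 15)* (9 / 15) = -2139 / 1859375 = -0.00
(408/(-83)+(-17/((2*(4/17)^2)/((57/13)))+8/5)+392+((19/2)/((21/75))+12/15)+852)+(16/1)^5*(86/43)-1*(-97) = 2535211263407/1208480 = 2097851.24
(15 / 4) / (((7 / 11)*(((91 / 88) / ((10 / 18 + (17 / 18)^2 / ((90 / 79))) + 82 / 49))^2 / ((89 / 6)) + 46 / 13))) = 427833061589837151105 / 257476222290954772112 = 1.66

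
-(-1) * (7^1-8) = -1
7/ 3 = 2.33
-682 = -682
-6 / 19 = -0.32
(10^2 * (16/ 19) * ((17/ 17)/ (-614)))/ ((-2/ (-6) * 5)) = -480/ 5833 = -0.08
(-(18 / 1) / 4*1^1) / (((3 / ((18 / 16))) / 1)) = -27 / 16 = -1.69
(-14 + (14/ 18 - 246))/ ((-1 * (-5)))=-2333/ 45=-51.84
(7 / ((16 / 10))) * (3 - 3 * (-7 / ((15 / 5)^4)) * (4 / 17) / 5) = 48391 / 3672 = 13.18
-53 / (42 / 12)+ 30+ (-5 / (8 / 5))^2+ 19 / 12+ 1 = 36565 / 1344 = 27.21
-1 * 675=-675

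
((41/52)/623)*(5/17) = 205/550732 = 0.00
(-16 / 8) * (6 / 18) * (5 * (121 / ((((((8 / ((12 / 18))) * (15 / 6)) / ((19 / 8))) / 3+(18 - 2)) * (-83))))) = 11495 / 47808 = 0.24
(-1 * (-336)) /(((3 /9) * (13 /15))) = 15120 /13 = 1163.08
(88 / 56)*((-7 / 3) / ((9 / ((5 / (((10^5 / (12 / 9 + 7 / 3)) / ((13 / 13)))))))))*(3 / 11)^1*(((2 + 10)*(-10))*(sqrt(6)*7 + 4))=11 / 1125 + 77*sqrt(6) / 4500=0.05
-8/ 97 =-0.08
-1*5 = -5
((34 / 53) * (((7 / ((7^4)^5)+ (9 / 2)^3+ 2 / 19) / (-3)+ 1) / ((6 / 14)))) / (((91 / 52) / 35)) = -4331333194379444592875 / 4919437479287466429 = -880.45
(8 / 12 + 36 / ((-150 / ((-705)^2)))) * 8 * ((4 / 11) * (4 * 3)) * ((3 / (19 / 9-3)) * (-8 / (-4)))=309187584 / 11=28107962.18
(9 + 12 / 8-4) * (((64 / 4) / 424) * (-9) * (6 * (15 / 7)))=-10530 / 371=-28.38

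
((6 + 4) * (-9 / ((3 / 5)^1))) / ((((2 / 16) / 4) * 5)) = -960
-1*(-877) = 877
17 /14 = 1.21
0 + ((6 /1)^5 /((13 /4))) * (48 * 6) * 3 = 2067219.69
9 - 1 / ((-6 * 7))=379 / 42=9.02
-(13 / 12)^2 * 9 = -169 / 16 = -10.56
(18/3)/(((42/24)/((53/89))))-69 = -41715/623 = -66.96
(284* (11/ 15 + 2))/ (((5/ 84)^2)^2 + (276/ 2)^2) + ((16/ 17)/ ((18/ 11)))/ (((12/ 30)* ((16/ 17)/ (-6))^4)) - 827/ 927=10683690684684076244309/ 4500129508610780160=2374.09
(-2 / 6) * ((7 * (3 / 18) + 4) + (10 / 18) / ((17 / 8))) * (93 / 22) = -4681 / 612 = -7.65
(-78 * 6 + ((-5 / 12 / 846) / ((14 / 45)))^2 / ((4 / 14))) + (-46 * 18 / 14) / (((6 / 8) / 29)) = -196293223823 / 71253504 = -2754.86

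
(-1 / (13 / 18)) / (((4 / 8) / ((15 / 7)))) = -540 / 91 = -5.93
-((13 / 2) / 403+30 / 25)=-1.22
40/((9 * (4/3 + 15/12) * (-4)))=-40/93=-0.43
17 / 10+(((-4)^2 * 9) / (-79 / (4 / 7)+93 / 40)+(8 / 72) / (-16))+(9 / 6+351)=1382391103 / 3914640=353.13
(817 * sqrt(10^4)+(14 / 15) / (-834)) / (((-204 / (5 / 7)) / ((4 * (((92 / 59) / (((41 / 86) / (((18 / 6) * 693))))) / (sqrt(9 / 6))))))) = -44476266962776 * sqrt(6) / 17148291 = -6353062.22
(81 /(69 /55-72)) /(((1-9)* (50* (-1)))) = -297 /103760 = -0.00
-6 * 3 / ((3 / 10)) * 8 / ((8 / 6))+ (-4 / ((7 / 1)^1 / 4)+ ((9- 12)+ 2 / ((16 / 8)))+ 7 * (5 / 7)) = -359.29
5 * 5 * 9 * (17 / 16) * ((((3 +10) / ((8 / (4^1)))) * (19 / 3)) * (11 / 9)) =1154725 / 96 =12028.39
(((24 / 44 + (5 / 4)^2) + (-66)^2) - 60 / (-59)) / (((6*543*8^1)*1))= 45265153 / 270648576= 0.17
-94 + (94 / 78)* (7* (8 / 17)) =-59690 / 663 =-90.03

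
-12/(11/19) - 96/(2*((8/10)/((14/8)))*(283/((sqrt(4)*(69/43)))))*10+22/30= -64054031/2007885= -31.90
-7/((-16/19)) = 133/16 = 8.31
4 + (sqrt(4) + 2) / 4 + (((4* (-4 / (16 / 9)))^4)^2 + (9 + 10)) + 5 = 43046750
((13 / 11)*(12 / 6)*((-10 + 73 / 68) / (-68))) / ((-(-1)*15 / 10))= 7891 / 38148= 0.21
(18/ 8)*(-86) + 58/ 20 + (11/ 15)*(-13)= -3002/ 15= -200.13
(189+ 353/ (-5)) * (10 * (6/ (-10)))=-3552/ 5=-710.40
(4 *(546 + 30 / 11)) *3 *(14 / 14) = 72432 / 11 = 6584.73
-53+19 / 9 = -458 / 9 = -50.89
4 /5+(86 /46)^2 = 11361 /2645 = 4.30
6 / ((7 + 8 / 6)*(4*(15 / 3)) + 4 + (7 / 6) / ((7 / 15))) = 36 / 1039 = 0.03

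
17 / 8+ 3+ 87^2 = 60593 / 8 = 7574.12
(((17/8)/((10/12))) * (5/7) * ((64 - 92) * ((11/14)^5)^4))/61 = -34310249741560560469251/5103763580942372895195136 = -0.01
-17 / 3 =-5.67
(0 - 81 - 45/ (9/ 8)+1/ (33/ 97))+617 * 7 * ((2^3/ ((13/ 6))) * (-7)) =-47939720/ 429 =-111747.60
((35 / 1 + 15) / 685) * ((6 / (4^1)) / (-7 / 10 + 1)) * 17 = 850 / 137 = 6.20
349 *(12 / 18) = 698 / 3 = 232.67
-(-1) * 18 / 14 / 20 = 9 / 140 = 0.06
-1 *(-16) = 16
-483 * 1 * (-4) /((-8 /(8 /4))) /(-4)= 483 /4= 120.75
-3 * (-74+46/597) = 44132/199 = 221.77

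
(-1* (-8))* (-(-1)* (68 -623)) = -4440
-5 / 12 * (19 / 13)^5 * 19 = -52.80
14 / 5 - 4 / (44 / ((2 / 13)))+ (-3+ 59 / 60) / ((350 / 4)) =2074297 / 750750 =2.76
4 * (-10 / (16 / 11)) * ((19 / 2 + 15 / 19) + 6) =-34045 / 76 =-447.96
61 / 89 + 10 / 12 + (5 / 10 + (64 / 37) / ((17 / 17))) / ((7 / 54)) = 2589019 / 138306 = 18.72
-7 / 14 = -1 / 2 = -0.50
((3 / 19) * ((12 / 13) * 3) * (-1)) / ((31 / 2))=-216 / 7657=-0.03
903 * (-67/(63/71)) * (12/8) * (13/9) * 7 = -18614141/18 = -1034118.94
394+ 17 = 411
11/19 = 0.58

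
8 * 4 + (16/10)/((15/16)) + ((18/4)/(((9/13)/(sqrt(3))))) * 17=2528/75 + 221 * sqrt(3)/2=225.10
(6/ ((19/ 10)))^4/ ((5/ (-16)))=-41472000/ 130321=-318.23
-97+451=354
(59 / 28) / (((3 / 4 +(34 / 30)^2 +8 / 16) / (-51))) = -677025 / 15967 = -42.40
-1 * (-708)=708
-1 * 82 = -82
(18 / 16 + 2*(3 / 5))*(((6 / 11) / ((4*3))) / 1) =93 / 880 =0.11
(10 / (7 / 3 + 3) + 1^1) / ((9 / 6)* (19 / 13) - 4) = -299 / 188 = -1.59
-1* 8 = -8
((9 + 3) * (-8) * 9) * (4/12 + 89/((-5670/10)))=-3200/21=-152.38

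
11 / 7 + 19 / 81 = 1024 / 567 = 1.81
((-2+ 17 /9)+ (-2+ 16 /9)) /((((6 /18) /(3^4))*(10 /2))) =-81 /5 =-16.20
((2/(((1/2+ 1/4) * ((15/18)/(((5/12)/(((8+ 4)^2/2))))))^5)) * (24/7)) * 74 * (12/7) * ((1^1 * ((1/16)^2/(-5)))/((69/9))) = -37/6133084231680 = -0.00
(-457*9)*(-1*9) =37017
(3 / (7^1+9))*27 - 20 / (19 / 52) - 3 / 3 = -15405 / 304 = -50.67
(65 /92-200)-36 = -21647 /92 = -235.29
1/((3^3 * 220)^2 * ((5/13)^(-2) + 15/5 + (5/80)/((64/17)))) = 64/22077036729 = 0.00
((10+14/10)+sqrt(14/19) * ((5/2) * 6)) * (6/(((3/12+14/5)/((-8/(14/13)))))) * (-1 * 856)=303673.07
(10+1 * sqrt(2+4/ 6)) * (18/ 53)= 12 * sqrt(6)/ 53+180/ 53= 3.95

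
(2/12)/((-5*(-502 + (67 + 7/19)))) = 19/247740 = 0.00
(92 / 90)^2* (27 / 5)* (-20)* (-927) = 2615376 / 25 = 104615.04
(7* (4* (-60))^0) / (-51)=-7 / 51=-0.14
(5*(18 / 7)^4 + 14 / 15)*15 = 7906814 / 2401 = 3293.13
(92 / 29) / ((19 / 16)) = 1472 / 551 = 2.67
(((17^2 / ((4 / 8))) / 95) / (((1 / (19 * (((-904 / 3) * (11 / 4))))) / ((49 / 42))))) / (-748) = 149.41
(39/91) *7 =3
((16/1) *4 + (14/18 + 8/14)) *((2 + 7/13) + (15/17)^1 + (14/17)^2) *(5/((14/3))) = 287.00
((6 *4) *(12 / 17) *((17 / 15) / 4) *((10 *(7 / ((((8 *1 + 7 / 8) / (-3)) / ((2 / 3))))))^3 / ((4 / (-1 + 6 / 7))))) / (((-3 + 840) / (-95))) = -7626752000 / 99857169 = -76.38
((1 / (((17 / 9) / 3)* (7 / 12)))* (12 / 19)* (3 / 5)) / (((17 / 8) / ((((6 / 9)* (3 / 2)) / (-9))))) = -10368 / 192185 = -0.05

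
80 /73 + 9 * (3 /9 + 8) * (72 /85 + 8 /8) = 173275 /1241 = 139.63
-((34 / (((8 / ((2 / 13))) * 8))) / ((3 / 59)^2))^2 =-3501917329 / 3504384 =-999.30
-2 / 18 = -1 / 9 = -0.11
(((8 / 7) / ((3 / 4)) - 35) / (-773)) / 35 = 703 / 568155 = 0.00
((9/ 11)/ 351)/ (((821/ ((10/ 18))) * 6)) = 5/ 19019286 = 0.00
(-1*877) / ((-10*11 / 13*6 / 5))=11401 / 132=86.37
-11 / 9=-1.22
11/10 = 1.10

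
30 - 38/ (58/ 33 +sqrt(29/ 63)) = 14.40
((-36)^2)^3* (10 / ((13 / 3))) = 65303470080 / 13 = 5023343852.31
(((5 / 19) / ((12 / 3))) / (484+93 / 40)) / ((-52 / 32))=-400 / 4804891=-0.00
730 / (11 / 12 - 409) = -8760 / 4897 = -1.79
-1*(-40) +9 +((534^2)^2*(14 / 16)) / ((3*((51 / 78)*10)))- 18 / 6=3627239719.81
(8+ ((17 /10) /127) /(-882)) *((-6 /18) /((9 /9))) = -8961103 /3360420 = -2.67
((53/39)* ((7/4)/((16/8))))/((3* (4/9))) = 371/416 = 0.89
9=9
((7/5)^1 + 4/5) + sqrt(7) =11/5 + sqrt(7) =4.85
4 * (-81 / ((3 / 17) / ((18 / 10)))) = -16524 / 5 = -3304.80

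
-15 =-15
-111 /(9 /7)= -259 /3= -86.33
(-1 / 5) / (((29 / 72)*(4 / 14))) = -252 / 145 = -1.74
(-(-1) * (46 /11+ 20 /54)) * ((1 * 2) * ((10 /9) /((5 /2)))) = 10816 /2673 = 4.05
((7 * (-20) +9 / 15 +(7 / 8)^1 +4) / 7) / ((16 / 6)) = -16143 / 2240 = -7.21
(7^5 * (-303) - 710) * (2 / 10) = -5093231 / 5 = -1018646.20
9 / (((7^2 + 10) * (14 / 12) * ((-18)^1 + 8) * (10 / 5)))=-27 / 4130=-0.01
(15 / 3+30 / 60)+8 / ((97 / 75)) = 2267 / 194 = 11.69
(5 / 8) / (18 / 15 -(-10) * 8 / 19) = 0.12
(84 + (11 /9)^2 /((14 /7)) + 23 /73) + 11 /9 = 1020397 /11826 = 86.28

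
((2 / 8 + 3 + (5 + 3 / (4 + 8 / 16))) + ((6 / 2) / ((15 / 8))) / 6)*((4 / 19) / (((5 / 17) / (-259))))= -127687 / 75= -1702.49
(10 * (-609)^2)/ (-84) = -88305/ 2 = -44152.50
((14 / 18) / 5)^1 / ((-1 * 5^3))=-7 / 5625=-0.00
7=7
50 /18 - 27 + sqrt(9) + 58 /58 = -182 /9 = -20.22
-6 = -6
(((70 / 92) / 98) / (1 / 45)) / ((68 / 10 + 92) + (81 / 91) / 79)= 1155375 / 326762932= 0.00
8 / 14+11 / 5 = 97 / 35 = 2.77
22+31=53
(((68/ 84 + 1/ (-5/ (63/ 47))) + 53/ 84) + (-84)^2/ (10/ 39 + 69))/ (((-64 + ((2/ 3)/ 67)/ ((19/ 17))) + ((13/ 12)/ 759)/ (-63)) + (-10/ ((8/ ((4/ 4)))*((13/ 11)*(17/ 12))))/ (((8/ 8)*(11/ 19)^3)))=-116154757414190983059/ 76462086524651632825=-1.52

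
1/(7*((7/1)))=1/49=0.02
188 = 188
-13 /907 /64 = -13 /58048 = -0.00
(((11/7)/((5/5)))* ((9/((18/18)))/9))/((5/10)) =22/7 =3.14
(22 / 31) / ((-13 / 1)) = -22 / 403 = -0.05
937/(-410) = -937/410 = -2.29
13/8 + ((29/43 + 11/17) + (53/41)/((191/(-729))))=-1.99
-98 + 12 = -86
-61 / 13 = -4.69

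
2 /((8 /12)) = 3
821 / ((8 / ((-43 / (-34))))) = 129.79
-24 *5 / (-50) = 12 / 5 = 2.40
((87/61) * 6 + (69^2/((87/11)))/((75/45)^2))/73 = 9962343/3228425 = 3.09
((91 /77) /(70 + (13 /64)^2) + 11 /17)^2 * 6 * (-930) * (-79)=559267383978337504500 /2878133976987049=194315.97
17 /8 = 2.12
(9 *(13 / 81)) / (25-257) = -13 / 2088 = -0.01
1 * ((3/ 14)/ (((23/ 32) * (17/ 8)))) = 384/ 2737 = 0.14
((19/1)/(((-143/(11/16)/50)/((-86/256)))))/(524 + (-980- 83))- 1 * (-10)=71731255/7175168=10.00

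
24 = 24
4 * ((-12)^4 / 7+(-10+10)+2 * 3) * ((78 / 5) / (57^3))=720304 / 720195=1.00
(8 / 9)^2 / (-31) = -64 / 2511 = -0.03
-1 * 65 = -65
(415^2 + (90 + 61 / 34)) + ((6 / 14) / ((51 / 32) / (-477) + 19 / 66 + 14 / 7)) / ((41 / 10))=214994144591857 / 1247667638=172316.84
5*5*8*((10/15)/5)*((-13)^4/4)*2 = 1142440/3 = 380813.33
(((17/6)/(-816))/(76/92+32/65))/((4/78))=-19435/378432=-0.05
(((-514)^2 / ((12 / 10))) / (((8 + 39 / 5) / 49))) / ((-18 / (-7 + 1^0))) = 161820050 / 711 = 227595.01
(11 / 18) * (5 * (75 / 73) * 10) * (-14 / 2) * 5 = -240625 / 219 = -1098.74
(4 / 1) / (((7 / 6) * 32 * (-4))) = -3 / 112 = -0.03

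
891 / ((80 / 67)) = 59697 / 80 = 746.21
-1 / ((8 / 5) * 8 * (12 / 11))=-55 / 768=-0.07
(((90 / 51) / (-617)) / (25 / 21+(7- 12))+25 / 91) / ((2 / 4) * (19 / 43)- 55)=-90451919 / 17986579156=-0.01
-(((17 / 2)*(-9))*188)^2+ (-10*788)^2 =-144747524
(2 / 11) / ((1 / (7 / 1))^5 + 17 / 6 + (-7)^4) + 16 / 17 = 42667125220 / 45330177629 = 0.94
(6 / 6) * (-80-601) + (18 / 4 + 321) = -355.50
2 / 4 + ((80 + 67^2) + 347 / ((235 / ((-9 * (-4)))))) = 2172649 / 470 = 4622.66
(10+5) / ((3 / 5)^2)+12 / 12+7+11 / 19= 50.25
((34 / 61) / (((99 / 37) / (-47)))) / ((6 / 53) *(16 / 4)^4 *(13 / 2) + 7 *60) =-1566839 / 97360758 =-0.02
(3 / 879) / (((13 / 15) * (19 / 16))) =240 / 72371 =0.00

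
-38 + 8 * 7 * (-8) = -486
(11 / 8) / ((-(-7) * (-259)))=-11 / 14504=-0.00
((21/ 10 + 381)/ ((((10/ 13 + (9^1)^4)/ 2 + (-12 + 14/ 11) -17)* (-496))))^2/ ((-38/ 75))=-900362987667/ 8092620107082716672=-0.00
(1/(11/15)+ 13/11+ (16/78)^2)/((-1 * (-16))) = 0.16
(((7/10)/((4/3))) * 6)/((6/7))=147/40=3.68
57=57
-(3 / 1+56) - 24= -83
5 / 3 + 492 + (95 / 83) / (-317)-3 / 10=389426261 / 789330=493.36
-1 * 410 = -410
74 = 74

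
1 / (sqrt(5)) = sqrt(5) / 5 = 0.45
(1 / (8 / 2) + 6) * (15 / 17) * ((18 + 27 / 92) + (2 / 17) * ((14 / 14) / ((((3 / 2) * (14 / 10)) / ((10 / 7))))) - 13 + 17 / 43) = 7128899375 / 224083664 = 31.81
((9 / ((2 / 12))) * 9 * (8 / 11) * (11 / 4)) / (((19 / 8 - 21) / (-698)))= 36427.17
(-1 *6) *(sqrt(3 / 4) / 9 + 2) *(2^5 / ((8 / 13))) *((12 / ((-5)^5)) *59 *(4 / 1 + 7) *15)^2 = -340626933504 / 390625- 9461859264 *sqrt(3) / 390625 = -913959.31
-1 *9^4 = -6561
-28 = -28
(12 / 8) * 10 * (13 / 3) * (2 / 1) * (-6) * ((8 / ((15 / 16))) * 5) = -33280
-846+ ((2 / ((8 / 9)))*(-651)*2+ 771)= -6009 / 2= -3004.50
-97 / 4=-24.25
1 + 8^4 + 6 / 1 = 4103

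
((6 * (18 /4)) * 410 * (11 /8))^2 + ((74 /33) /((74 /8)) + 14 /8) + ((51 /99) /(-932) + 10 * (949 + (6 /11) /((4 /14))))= 28504164108473 /123024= 231695962.65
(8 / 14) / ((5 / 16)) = 64 / 35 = 1.83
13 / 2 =6.50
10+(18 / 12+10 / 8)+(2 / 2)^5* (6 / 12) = 53 / 4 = 13.25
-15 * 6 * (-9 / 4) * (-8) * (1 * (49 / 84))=-945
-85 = -85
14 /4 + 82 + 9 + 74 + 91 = 519 /2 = 259.50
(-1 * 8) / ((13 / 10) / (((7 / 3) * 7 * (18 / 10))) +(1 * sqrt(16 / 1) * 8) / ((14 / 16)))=-0.22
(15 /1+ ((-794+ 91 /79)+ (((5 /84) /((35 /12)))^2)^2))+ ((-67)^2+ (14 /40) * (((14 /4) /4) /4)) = 1081705593663071 /291468338560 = 3711.23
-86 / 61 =-1.41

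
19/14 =1.36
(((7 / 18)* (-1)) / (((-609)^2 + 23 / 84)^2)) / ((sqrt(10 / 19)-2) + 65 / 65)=2744* sqrt(190) / 8735160584850561 + 52136 / 8735160584850561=0.00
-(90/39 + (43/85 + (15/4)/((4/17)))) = -331519/17680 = -18.75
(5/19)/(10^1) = 1/38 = 0.03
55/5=11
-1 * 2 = -2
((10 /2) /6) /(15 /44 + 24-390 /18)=110 /353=0.31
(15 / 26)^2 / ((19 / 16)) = 900 / 3211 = 0.28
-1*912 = -912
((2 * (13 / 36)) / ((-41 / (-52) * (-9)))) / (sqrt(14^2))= -0.01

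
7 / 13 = 0.54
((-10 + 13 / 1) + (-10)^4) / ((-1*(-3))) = 10003 / 3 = 3334.33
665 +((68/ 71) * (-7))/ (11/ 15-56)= 39148375/ 58859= 665.12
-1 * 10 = -10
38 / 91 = 0.42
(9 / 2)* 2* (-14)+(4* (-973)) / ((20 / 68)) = -66794 / 5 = -13358.80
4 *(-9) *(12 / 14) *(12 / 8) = -324 / 7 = -46.29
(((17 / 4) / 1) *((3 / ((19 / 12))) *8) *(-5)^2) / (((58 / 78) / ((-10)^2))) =119340000 / 551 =216588.02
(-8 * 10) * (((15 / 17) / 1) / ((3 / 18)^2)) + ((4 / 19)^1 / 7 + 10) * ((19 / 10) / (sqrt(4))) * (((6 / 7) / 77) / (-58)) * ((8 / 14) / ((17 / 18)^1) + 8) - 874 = -7666884518 / 2244935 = -3415.19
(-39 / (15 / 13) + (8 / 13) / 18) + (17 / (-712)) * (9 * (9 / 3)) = -14332651 / 416520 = -34.41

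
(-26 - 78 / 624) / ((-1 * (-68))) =-209 / 544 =-0.38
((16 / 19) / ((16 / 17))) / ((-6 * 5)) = -17 / 570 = -0.03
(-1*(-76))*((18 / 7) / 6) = 228 / 7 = 32.57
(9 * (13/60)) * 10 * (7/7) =39/2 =19.50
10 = 10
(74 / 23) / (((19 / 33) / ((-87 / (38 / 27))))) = -2868129 / 8303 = -345.43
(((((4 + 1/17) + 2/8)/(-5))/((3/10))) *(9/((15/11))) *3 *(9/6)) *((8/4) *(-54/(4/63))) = 49340907/340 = 145120.31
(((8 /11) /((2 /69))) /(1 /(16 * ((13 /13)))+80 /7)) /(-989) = -448 /202917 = -0.00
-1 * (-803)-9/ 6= 1603/ 2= 801.50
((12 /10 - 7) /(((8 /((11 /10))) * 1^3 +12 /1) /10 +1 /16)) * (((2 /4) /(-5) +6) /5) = -150568 /43775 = -3.44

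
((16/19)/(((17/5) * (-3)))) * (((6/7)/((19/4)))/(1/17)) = -640/2527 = -0.25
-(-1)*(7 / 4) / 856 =7 / 3424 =0.00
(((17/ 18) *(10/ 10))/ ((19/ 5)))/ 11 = 85/ 3762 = 0.02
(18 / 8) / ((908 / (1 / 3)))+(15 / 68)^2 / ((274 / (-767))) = -38936967 / 287603552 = -0.14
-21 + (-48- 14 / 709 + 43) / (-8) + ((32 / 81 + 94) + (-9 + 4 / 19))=569432917 / 8729208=65.23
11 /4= 2.75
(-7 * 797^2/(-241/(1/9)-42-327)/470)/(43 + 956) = 4446463/1191667140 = 0.00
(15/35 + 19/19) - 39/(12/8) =-24.57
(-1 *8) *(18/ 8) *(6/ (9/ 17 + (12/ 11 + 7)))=-5049/ 403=-12.53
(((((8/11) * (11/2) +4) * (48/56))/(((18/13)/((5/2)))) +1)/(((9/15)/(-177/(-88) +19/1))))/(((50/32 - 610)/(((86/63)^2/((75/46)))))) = -353531373808/401644244925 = -0.88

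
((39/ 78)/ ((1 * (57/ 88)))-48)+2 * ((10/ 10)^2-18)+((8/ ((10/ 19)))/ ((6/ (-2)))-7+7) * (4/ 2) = -26038/ 285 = -91.36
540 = 540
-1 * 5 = -5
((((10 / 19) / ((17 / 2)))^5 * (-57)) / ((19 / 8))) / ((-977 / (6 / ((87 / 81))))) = 12441600000 / 99610512203385719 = 0.00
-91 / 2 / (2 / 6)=-273 / 2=-136.50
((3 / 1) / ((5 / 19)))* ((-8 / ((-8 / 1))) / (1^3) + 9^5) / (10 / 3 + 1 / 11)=196589.47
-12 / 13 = -0.92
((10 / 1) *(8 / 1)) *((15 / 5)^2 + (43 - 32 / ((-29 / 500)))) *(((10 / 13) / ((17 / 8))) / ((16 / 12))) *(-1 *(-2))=168076800 / 6409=26225.12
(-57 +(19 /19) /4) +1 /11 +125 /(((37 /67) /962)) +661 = 9607591 /44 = 218354.34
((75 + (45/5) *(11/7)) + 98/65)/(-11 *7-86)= -41246/74165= -0.56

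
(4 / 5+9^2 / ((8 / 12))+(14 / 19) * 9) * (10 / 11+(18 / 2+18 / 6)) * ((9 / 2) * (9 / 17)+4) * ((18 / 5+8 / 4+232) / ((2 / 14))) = 8392162086 / 475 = 17667709.65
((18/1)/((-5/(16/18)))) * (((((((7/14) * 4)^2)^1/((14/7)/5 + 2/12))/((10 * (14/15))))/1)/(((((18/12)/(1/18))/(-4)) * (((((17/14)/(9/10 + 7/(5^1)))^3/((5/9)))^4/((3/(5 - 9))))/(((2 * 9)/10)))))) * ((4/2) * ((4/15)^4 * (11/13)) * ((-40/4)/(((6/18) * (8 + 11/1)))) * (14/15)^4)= 600022084244722256798293724355887104/595153938461258388111236114501953125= 1.01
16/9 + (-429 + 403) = -218/9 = -24.22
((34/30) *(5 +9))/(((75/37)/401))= 3138.85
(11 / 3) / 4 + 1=23 / 12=1.92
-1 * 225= -225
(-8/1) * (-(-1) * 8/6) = -32/3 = -10.67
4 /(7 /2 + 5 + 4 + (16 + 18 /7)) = 56 /435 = 0.13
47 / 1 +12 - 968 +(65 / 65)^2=-908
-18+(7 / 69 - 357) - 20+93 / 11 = -293311 / 759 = -386.44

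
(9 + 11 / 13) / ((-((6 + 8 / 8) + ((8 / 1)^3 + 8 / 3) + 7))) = -192 / 10309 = -0.02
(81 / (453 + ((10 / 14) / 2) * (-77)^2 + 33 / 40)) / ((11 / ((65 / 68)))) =52650 / 19233511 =0.00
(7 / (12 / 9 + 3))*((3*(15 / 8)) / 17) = 945 / 1768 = 0.53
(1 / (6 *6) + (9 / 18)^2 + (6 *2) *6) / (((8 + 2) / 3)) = 1301 / 60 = 21.68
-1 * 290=-290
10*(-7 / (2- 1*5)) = 70 / 3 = 23.33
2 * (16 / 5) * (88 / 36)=704 / 45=15.64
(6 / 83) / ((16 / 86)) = 129 / 332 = 0.39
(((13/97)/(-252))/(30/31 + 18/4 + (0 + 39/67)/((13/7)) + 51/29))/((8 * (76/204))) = -13311493/562456146672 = -0.00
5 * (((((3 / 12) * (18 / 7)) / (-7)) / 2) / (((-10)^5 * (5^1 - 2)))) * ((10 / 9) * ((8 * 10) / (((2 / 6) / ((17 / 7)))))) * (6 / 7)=51 / 120050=0.00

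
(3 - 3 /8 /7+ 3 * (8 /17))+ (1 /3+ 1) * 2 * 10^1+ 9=114311 /2856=40.02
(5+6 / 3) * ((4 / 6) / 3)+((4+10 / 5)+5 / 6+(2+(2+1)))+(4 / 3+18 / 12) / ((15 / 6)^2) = 6229 / 450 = 13.84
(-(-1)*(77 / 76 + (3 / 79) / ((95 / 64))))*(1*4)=31183 / 7505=4.15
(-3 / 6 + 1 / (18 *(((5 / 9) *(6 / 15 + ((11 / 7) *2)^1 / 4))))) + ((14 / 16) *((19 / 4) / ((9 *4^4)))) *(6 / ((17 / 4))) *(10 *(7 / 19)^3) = -324215489 / 782393856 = -0.41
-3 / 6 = -1 / 2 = -0.50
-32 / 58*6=-96 / 29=-3.31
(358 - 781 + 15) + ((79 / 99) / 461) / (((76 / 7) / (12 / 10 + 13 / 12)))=-84910370959 / 208113840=-408.00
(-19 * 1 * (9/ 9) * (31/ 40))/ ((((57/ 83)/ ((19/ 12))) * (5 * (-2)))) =48887/ 14400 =3.39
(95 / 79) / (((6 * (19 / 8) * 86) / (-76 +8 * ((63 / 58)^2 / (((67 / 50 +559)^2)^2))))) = -4861956732875504237560 / 65195001401048267842071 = -0.07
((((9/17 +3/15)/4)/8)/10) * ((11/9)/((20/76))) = 6479/612000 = 0.01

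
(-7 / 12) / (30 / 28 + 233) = -49 / 19662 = -0.00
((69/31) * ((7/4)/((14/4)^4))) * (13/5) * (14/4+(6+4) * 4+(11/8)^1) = 322023/106330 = 3.03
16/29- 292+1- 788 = -31275/29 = -1078.45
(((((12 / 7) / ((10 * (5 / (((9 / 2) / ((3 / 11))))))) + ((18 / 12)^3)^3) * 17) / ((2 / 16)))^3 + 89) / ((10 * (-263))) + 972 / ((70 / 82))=-209777543507780686297061 / 3694960640000000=-56773958.90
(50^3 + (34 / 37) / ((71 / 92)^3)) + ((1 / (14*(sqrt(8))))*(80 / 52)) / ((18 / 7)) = 5*sqrt(2) / 468 + 1655364850392 / 13242707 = 125002.01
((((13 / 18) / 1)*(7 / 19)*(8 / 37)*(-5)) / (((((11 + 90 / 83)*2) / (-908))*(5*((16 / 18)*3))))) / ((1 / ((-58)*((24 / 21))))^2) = 52733095168 / 14807289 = 3561.29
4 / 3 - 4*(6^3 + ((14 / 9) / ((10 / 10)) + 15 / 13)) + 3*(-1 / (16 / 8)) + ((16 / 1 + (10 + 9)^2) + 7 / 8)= -465313 / 936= -497.13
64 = 64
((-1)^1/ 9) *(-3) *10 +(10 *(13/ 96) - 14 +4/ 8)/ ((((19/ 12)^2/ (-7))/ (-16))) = -584054/ 1083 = -539.29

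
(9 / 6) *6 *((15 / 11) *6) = 810 / 11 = 73.64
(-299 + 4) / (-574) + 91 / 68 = 36147 / 19516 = 1.85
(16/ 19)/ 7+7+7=1878/ 133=14.12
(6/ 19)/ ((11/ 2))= 12/ 209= 0.06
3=3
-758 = -758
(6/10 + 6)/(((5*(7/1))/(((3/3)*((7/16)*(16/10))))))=0.13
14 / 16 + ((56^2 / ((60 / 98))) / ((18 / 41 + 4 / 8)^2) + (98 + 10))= 85926721 / 14520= 5917.82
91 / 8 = 11.38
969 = 969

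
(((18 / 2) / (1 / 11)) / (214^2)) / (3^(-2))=891 / 45796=0.02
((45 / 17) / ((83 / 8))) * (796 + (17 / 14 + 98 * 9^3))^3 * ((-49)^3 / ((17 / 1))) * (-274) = 182383022905539653963.20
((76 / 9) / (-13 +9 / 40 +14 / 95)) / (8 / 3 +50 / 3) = -28880 / 834939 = -0.03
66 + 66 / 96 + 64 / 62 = 33589 / 496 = 67.72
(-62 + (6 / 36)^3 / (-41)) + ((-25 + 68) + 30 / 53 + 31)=5898043 / 469368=12.57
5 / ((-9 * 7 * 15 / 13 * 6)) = -13 / 1134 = -0.01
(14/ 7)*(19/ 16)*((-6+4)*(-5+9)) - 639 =-658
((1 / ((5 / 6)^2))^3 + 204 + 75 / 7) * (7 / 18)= 2645663 / 31250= 84.66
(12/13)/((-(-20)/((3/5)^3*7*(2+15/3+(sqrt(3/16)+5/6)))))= 567*sqrt(3)/32500+8883/16250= 0.58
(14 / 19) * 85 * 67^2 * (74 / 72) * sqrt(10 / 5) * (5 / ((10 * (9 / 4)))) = 98825335 * sqrt(2) / 1539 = 90812.30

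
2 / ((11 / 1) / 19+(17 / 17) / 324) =12312 / 3583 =3.44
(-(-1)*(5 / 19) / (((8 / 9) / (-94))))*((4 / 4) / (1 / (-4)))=2115 / 19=111.32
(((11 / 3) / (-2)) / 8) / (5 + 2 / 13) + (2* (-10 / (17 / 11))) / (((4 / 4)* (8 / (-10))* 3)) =292369 / 54672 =5.35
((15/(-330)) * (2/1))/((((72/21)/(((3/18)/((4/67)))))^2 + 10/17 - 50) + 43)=3739337/201691127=0.02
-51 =-51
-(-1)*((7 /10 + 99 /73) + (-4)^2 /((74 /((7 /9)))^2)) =166587469 /80948970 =2.06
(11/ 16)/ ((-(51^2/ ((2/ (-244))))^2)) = -11/ 1611092026944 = -0.00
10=10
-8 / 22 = -4 / 11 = -0.36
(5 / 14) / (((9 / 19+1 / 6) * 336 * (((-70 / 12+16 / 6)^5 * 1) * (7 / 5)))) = -12150 / 3263107519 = -0.00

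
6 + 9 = 15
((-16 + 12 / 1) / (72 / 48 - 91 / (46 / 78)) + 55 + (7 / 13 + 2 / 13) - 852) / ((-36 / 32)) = 582094528 / 822393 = 707.81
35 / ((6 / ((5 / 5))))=35 / 6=5.83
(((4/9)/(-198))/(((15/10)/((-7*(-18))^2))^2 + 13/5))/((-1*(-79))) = -13829760/1265501873977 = -0.00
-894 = -894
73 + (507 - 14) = 566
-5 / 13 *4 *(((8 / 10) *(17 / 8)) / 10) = -17 / 65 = -0.26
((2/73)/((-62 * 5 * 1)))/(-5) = 1/56575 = 0.00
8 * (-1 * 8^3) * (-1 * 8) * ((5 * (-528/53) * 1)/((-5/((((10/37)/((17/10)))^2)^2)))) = 1730150400000000/8296185446693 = 208.55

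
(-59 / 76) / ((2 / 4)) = -59 / 38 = -1.55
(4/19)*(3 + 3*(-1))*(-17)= 0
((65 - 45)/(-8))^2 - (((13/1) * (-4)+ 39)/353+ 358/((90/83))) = -20578619/63540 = -323.87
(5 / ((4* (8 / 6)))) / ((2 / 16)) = 7.50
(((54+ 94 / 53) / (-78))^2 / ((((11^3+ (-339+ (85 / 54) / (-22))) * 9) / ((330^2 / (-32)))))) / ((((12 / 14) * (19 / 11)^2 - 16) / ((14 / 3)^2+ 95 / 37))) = 124781592603026975 / 353508120278670513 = 0.35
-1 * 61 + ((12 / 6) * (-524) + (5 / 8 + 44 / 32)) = -1107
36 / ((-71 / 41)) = -1476 / 71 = -20.79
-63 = -63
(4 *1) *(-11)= -44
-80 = -80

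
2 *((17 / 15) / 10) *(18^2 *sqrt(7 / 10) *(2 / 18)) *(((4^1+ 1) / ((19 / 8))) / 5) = 816 *sqrt(70) / 2375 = 2.87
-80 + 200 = 120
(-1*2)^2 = 4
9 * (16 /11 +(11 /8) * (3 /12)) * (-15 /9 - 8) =-55071 /352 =-156.45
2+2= 4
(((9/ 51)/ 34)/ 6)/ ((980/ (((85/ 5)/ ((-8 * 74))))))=-1/ 39450880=-0.00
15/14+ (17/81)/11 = 13603/12474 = 1.09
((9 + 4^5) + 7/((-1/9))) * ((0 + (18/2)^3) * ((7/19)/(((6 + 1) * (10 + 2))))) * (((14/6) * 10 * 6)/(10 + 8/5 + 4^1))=6874875/247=27833.50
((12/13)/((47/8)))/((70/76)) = 3648/21385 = 0.17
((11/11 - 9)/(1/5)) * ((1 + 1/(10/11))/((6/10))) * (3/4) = -105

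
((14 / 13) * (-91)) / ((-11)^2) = -98 / 121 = -0.81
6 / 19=0.32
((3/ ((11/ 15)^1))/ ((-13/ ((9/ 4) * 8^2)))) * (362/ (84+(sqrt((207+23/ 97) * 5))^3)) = 22479574073040/ 18149769545591827 - 65751010648200 * sqrt(18430)/ 18149769545591827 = -0.49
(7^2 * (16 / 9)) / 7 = 112 / 9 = 12.44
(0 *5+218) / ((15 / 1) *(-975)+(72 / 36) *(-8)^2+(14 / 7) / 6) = -327 / 21745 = -0.02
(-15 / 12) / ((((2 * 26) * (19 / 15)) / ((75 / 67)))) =-5625 / 264784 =-0.02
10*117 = 1170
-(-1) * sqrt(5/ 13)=sqrt(65)/ 13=0.62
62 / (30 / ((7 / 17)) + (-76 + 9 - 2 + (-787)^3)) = -217 / 1706051897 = -0.00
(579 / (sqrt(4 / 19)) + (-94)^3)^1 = -830584 + 579 * sqrt(19) / 2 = -829322.10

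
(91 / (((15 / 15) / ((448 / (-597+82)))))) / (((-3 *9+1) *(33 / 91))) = 142688 / 16995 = 8.40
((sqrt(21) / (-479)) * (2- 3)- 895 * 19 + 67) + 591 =-16347 + sqrt(21) / 479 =-16346.99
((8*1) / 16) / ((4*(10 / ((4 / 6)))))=1 / 120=0.01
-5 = -5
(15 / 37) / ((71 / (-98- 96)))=-2910 / 2627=-1.11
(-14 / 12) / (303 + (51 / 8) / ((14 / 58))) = -196 / 55341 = -0.00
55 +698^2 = 487259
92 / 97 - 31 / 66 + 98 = 630461 / 6402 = 98.48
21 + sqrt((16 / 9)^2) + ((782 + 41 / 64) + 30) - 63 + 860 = 940273 / 576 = 1632.42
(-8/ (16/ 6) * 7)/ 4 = -21/ 4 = -5.25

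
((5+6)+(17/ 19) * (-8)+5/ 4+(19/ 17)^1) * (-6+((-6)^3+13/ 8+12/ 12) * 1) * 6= -42241095/ 5168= -8173.59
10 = 10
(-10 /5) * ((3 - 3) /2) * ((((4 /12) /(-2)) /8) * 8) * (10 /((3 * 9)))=0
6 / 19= 0.32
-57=-57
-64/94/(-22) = 16/517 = 0.03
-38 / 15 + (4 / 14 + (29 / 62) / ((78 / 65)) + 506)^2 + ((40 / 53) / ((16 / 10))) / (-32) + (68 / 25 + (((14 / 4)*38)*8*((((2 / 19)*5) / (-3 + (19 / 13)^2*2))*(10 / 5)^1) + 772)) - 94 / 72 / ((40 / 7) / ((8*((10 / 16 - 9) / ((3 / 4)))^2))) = 1795155185340600941 / 6954065848800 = 258144.69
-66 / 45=-22 / 15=-1.47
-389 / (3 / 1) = -389 / 3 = -129.67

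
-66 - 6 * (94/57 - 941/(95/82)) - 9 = 454907/95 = 4788.49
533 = 533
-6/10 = -3/5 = -0.60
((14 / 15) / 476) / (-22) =-1 / 11220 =-0.00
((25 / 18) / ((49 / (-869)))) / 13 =-21725 / 11466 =-1.89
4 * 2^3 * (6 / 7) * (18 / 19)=3456 / 133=25.98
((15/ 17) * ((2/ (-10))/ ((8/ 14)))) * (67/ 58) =-1407/ 3944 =-0.36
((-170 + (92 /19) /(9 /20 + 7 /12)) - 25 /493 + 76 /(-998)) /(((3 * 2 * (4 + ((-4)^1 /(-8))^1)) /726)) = -5801244253222 /1304083107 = -4448.52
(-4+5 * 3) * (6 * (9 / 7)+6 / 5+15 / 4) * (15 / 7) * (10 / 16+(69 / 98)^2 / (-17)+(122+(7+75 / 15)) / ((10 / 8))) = 10297356458499 / 320005280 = 32178.71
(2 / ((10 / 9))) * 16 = 28.80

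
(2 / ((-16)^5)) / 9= -1 / 4718592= -0.00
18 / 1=18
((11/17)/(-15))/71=-11/18105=-0.00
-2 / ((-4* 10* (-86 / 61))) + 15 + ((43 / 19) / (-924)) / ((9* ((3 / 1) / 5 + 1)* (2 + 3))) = 4066855711 / 271766880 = 14.96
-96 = -96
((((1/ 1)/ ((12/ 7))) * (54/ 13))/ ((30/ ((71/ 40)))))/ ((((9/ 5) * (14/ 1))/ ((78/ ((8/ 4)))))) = 71/ 320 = 0.22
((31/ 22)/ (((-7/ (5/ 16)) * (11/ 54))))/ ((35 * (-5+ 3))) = 837/ 189728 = 0.00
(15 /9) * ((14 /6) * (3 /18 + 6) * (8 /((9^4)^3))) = 5180 /7625597484987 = 0.00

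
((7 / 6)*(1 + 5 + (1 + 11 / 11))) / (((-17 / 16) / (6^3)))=-32256 / 17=-1897.41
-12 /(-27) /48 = 1 /108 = 0.01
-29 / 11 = -2.64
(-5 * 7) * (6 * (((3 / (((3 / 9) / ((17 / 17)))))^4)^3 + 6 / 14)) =-59310202661100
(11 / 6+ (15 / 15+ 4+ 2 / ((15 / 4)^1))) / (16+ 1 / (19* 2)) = 4199 / 9135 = 0.46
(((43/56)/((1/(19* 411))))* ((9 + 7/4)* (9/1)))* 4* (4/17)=129949569/238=546006.59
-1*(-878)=878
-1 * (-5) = 5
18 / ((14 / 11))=99 / 7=14.14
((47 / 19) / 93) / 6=47 / 10602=0.00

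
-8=-8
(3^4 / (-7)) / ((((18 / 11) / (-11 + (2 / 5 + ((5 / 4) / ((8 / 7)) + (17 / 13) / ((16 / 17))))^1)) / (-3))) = -5014251 / 29120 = -172.19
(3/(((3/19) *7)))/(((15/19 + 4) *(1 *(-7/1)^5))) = -361/10706059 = -0.00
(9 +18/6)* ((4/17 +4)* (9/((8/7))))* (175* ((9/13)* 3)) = 32148900/221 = 145470.14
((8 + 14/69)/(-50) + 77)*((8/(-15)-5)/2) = -5500493/25875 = -212.58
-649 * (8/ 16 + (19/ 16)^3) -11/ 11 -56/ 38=-1413.76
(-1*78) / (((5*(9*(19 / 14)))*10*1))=-182 / 1425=-0.13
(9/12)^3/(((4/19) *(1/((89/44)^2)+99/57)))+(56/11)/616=856205249/839666432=1.02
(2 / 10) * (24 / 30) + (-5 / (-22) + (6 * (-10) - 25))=-46537 / 550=-84.61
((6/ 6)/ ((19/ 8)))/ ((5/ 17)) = 136/ 95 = 1.43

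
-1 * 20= -20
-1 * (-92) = 92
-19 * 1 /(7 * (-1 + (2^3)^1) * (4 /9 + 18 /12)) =-342 /1715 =-0.20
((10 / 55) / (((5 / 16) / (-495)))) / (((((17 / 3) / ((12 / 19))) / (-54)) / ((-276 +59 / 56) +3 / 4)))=-1074604320 / 2261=-475278.34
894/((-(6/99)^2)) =-486783/2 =-243391.50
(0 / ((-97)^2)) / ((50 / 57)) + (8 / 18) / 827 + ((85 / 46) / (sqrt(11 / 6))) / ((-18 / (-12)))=4 / 7443 + 85 * sqrt(66) / 759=0.91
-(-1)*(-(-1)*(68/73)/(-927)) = -68/67671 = -0.00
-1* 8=-8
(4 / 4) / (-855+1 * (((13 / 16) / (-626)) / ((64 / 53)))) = -641024 / 548076209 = -0.00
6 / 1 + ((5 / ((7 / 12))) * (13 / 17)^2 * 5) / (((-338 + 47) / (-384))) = 7666986 / 196231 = 39.07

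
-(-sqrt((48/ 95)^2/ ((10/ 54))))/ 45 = 16*sqrt(15)/ 2375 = 0.03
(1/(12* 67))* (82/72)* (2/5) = 0.00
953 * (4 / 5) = 3812 / 5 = 762.40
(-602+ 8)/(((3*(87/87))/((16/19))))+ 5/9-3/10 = -284683/1710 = -166.48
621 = 621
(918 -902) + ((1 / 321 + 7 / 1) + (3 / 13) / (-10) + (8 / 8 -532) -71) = -24162503 / 41730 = -579.02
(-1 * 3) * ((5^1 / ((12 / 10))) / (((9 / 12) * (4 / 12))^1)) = -50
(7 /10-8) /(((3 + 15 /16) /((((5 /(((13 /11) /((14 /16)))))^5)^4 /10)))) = -2135499143632313608998751461330318749385833740234375 /49300270718251935387331716247356488810496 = -43316174790.13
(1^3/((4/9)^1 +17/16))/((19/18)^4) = 15116544/28279657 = 0.53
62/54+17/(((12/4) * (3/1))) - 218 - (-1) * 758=14662/27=543.04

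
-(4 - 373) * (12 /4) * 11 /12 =4059 /4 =1014.75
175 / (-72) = -175 / 72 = -2.43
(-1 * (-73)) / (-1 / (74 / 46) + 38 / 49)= 132349 / 279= 474.37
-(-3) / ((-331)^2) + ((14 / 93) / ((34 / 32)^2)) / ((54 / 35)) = 6873842957 / 79506116919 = 0.09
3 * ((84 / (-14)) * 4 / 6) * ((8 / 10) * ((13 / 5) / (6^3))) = -26 / 225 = -0.12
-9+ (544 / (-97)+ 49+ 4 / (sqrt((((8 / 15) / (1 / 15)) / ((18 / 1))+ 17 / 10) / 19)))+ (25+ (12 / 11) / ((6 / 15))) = 12* sqrt(36670) / 193+ 66281 / 1067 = 74.03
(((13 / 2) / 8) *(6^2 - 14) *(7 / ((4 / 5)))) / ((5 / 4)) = 1001 / 8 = 125.12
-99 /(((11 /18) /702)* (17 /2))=-227448 /17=-13379.29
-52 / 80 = -13 / 20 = -0.65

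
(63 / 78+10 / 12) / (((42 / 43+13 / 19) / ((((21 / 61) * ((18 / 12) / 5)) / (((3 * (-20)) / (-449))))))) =20542648 / 26902525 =0.76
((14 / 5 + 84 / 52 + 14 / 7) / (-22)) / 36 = -139 / 17160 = -0.01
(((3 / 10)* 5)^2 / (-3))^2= 9 / 16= 0.56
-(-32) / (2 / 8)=128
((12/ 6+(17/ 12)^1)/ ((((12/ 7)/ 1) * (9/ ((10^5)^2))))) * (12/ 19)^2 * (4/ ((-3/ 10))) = -114800000000000/ 9747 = -11777982969.12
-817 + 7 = -810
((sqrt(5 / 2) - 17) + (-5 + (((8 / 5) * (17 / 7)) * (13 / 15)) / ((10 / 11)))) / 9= -1.86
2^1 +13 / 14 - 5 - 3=-71 / 14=-5.07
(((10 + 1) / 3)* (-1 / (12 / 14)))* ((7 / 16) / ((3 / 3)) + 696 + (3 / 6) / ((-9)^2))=-69499507 / 23328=-2979.23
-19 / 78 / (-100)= 19 / 7800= 0.00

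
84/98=6/7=0.86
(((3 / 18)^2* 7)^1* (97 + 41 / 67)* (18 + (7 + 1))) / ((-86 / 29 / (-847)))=1218201985 / 8643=140946.66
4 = 4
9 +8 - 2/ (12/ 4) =49/ 3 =16.33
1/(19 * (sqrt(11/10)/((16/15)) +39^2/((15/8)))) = 3461120/53345471961 - 400 * sqrt(110)/53345471961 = 0.00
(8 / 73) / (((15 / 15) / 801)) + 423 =37287 / 73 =510.78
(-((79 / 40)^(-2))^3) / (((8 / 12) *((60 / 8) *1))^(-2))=-102400000000 / 243087455521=-0.42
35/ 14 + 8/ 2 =13/ 2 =6.50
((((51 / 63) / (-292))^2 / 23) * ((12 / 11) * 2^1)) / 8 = 289 / 3171053424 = 0.00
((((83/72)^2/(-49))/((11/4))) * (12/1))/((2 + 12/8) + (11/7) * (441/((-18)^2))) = -6889/328251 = -0.02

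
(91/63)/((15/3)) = 13/45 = 0.29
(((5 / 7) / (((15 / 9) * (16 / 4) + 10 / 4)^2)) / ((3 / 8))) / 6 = 16 / 4235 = 0.00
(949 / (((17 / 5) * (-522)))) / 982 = -4745 / 8714268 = -0.00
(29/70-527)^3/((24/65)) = -217031832096651/548800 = -395466166.36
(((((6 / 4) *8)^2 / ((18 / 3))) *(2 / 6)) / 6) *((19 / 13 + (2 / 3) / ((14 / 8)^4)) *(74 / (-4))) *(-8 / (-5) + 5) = -116819582 / 468195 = -249.51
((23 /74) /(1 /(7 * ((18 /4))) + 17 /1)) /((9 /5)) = 805 /79402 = 0.01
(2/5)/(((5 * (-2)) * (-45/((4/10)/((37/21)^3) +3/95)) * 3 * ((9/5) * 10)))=167959/97443708750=0.00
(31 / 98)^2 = 961 / 9604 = 0.10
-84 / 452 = -21 / 113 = -0.19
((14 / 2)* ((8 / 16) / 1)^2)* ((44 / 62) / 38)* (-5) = -385 / 2356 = -0.16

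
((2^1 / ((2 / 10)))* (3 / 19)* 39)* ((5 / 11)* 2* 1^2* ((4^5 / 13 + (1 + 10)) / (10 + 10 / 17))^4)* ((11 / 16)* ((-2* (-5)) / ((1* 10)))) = 198851.08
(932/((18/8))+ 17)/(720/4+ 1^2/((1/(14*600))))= 3881/77220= 0.05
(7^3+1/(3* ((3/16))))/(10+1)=31.34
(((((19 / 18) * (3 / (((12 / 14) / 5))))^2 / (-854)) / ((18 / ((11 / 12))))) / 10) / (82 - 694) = 138985 / 41802283008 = 0.00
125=125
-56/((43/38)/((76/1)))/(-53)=161728/2279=70.96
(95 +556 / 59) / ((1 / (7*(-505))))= -21779135 / 59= -369137.88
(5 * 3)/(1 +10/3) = 45/13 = 3.46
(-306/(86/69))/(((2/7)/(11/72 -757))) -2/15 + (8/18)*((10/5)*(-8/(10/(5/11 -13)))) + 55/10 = 14765911151/22704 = 650366.07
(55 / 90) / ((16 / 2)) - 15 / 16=-0.86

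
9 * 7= 63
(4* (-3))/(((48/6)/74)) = -111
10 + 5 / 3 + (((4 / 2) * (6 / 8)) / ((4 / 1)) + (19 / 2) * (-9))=-1763 / 24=-73.46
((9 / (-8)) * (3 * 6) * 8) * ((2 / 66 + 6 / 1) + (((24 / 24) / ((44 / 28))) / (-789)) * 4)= -2824686 / 2893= -976.39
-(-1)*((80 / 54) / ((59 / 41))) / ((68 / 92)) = 37720 / 27081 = 1.39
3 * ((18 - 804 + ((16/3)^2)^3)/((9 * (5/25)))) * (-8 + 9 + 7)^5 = 2654899732480/2187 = 1213945922.49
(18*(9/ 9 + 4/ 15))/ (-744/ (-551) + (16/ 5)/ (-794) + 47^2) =8312386/ 805844349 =0.01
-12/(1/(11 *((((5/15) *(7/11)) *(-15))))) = 420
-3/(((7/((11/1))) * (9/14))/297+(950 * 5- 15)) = -2178/3437611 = -0.00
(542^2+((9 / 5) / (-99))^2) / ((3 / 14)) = 12440905414 / 9075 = 1370898.67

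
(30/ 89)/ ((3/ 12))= 120/ 89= 1.35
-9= -9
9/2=4.50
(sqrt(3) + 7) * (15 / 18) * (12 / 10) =sqrt(3) + 7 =8.73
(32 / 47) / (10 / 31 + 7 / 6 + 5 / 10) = 2976 / 8695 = 0.34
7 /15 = 0.47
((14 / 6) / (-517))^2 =49 / 2405601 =0.00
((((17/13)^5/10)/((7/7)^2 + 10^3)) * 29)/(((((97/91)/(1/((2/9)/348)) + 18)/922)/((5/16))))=0.18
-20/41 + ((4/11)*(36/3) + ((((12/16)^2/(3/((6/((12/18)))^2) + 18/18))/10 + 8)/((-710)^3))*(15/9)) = 3.88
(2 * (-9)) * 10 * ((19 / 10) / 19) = -18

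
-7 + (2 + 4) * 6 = 29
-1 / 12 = -0.08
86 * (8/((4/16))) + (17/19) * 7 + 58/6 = 157772/57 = 2767.93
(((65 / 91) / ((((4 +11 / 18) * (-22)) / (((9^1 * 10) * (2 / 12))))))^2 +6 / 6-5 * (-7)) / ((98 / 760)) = 558931109580 / 2001399169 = 279.27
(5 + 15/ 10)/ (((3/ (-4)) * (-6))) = 1.44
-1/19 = -0.05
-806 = -806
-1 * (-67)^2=-4489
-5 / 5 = -1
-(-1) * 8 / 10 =4 / 5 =0.80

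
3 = 3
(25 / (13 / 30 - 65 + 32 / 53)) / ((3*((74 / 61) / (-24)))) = 9699000 / 3762937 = 2.58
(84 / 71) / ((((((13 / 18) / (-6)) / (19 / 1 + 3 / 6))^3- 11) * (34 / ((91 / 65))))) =-0.00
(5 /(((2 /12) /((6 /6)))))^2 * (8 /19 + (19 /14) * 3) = 537750 /133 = 4043.23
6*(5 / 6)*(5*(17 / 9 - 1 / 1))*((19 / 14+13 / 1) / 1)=6700 / 21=319.05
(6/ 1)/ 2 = 3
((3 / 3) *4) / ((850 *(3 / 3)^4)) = 2 / 425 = 0.00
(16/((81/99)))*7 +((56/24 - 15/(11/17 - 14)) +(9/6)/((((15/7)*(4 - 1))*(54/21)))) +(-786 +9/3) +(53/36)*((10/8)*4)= -635.20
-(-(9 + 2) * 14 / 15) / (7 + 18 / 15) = 154 / 123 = 1.25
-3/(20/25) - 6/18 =-4.08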